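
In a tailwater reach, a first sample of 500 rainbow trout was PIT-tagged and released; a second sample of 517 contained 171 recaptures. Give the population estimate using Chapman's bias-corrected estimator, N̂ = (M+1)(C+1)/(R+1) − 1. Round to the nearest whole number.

N ≈ 1508

N̂ = (500+1)(517+1)/(171+1) − 1 = 501·518/172 − 1
= 259518/172 − 1 ≈ 1508.8 − 1 ≈ 1507.8 → 1508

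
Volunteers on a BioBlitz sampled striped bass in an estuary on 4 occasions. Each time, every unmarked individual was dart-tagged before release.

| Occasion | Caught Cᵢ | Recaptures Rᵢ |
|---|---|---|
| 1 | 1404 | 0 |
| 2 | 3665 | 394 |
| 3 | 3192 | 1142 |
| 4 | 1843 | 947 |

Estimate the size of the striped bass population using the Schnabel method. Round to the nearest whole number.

Marked at large before each occasion: Mᵢ = Σⱼ<ᵢ (Cⱼ − Rⱼ) → M1=0, M2=1404, M3=4675, M4=6725
Σ MᵢCᵢ = 0·1404 + 1404·3665 + 4675·3192 + 6725·1843 = 0 + 5145660 + 14922600 + 12394175 = 32462435
Σ Rᵢ = 0 + 394 + 1142 + 947 = 2483
N̂ = 32462435 / 2483 ≈ 13073.9 → 13074

N ≈ 13,074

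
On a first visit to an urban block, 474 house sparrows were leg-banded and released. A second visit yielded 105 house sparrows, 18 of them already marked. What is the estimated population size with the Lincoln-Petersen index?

N = 2765

N = (474 × 105) / 18 = 49770 / 18 = 2765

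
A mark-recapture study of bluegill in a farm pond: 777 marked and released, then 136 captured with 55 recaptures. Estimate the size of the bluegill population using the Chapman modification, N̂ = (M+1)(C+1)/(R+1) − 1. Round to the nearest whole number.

N ≈ 1902

N̂ = (777+1)(136+1)/(55+1) − 1 = 778·137/56 − 1
= 106586/56 − 1 ≈ 1903.3 − 1 ≈ 1902.3 → 1902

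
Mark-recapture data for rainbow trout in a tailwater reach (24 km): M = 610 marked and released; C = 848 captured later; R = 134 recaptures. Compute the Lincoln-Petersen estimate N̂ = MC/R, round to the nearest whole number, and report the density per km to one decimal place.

density ≈ 160.8 rainbow trout per km

N̂ = 610·848/134 = 517280/134 ≈ 3860.3 → 3860
Density = N̂ / area = 3860 / 24 ≈ 160.83 → 160.8 per km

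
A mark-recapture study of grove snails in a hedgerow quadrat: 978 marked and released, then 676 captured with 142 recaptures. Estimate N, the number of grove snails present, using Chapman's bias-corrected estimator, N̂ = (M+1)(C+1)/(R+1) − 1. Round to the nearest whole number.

N ≈ 4634

N̂ = (978+1)(676+1)/(142+1) − 1 = 979·677/143 − 1
= 662783/143 − 1 ≈ 4634.8 − 1 ≈ 4633.8 → 4634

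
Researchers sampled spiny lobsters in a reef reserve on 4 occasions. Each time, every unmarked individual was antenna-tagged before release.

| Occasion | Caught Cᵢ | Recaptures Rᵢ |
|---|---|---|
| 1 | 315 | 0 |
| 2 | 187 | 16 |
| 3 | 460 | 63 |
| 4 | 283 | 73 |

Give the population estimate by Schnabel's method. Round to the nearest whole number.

N ≈ 3502

Marked at large before each occasion: Mᵢ = Σⱼ<ᵢ (Cⱼ − Rⱼ) → M1=0, M2=315, M3=486, M4=883
Σ MᵢCᵢ = 0·315 + 315·187 + 486·460 + 883·283 = 0 + 58905 + 223560 + 249889 = 532354
Σ Rᵢ = 0 + 16 + 63 + 73 = 152
N̂ = 532354 / 152 ≈ 3502.3 → 3502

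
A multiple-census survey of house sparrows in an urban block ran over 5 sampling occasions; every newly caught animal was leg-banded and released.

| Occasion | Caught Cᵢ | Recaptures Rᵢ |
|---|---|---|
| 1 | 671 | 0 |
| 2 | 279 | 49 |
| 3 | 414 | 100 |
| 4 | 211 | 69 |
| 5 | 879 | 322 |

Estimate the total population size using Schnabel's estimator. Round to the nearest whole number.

N ≈ 3721

Marked at large before each occasion: Mᵢ = Σⱼ<ᵢ (Cⱼ − Rⱼ) → M1=0, M2=671, M3=901, M4=1215, M5=1357
Σ MᵢCᵢ = 0·671 + 671·279 + 901·414 + 1215·211 + 1357·879 = 0 + 187209 + 373014 + 256365 + 1192803 = 2009391
Σ Rᵢ = 0 + 49 + 100 + 69 + 322 = 540
N̂ = 2009391 / 540 ≈ 3721.1 → 3721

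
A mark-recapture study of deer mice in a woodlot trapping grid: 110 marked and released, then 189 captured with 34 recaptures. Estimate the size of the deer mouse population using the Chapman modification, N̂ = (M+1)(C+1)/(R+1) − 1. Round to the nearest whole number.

N̂ = (110+1)(189+1)/(34+1) − 1 = 111·190/35 − 1
= 21090/35 − 1 ≈ 602.6 − 1 ≈ 601.6 → 602

N ≈ 602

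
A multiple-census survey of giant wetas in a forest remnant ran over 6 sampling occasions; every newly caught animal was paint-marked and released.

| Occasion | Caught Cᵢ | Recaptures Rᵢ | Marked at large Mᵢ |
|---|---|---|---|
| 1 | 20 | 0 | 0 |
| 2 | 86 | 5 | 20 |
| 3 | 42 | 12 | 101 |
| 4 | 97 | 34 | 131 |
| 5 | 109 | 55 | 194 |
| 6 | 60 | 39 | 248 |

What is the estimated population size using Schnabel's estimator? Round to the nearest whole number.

Σ MᵢCᵢ = 0·20 + 20·86 + 101·42 + 131·97 + 194·109 + 248·60 = 0 + 1720 + 4242 + 12707 + 21146 + 14880 = 54695
Σ Rᵢ = 0 + 5 + 12 + 34 + 55 + 39 = 145
N̂ = 54695 / 145 ≈ 377.2 → 377

N ≈ 377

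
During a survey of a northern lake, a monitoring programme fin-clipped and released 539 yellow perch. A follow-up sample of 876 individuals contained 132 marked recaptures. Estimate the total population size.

N = (539 × 876) / 132 = 472164 / 132 = 3577

N = 3577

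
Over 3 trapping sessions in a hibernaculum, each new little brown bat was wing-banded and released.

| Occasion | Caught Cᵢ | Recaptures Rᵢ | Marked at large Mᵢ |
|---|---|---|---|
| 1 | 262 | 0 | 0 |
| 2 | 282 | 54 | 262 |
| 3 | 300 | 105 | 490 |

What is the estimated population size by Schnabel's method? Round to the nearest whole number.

Σ MᵢCᵢ = 0·262 + 262·282 + 490·300 = 0 + 73884 + 147000 = 220884
Σ Rᵢ = 0 + 54 + 105 = 159
N̂ = 220884 / 159 ≈ 1389.2 → 1389

N ≈ 1389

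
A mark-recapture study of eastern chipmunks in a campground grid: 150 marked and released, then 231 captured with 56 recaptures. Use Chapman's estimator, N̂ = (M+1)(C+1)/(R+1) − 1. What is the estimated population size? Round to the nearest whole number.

N̂ = (150+1)(231+1)/(56+1) − 1 = 151·232/57 − 1
= 35032/57 − 1 ≈ 614.6 − 1 ≈ 613.6 → 614

N ≈ 614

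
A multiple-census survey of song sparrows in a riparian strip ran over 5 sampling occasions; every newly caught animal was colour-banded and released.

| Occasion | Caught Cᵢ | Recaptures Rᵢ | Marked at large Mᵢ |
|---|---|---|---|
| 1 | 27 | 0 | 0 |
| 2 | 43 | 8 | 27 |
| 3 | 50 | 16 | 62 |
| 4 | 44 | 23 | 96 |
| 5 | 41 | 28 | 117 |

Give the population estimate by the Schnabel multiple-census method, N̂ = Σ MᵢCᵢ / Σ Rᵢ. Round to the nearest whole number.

N ≈ 177

Σ MᵢCᵢ = 0·27 + 27·43 + 62·50 + 96·44 + 117·41 = 0 + 1161 + 3100 + 4224 + 4797 = 13282
Σ Rᵢ = 0 + 8 + 16 + 23 + 28 = 75
N̂ = 13282 / 75 ≈ 177.1 → 177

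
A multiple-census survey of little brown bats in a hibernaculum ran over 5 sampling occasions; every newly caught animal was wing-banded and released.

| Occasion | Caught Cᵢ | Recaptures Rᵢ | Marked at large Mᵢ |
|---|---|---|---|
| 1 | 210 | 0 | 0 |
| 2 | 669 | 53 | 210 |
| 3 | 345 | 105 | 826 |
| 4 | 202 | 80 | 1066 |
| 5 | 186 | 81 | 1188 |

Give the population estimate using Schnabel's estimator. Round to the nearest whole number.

N ≈ 2701

Σ MᵢCᵢ = 0·210 + 210·669 + 826·345 + 1066·202 + 1188·186 = 0 + 140490 + 284970 + 215332 + 220968 = 861760
Σ Rᵢ = 0 + 53 + 105 + 80 + 81 = 319
N̂ = 861760 / 319 ≈ 2701.4 → 2701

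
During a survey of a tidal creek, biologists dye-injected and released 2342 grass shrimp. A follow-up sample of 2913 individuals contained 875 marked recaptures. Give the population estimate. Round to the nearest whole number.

Lincoln-Petersen assumes M/N = R/C, so N = M·C / R.
N = (2342 × 2913) / 875 = 6822246 / 875 ≈ 7796.9 → 7797

N ≈ 7797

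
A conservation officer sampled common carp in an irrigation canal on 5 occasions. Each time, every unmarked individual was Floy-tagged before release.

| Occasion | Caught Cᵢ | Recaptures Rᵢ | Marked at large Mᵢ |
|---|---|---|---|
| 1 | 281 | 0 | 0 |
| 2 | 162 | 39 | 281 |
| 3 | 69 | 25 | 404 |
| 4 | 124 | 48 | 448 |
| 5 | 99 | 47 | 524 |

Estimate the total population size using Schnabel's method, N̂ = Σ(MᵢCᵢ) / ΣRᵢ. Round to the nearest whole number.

Σ MᵢCᵢ = 0·281 + 281·162 + 404·69 + 448·124 + 524·99 = 0 + 45522 + 27876 + 55552 + 51876 = 180826
Σ Rᵢ = 0 + 39 + 25 + 48 + 47 = 159
N̂ = 180826 / 159 ≈ 1137.3 → 1137

N ≈ 1137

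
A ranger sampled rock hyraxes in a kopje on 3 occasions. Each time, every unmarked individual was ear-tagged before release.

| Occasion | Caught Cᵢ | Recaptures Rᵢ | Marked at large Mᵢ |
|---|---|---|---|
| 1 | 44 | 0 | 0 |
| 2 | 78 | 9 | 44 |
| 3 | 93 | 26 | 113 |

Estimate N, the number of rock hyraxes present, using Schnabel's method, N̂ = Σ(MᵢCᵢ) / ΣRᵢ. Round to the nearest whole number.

Σ MᵢCᵢ = 0·44 + 44·78 + 113·93 = 0 + 3432 + 10509 = 13941
Σ Rᵢ = 0 + 9 + 26 = 35
N̂ = 13941 / 35 ≈ 398.3 → 398

N ≈ 398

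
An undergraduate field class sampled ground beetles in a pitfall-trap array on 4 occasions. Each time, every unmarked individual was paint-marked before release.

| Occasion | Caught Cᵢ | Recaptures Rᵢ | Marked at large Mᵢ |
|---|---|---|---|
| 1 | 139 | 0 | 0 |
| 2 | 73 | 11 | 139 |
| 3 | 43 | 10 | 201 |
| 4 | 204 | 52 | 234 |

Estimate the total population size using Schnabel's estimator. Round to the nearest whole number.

N ≈ 911

Σ MᵢCᵢ = 0·139 + 139·73 + 201·43 + 234·204 = 0 + 10147 + 8643 + 47736 = 66526
Σ Rᵢ = 0 + 11 + 10 + 52 = 73
N̂ = 66526 / 73 ≈ 911.3 → 911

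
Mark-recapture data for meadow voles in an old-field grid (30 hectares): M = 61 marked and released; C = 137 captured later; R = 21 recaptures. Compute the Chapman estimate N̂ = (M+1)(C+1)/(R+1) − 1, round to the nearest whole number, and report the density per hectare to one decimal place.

N̂ = 62·138/22 − 1 = 8556/22 − 1 ≈ 387.9 → 388
Density = N̂ / area = 388 / 30 ≈ 12.93 → 12.9 per hectare

density ≈ 12.9 meadow voles per hectare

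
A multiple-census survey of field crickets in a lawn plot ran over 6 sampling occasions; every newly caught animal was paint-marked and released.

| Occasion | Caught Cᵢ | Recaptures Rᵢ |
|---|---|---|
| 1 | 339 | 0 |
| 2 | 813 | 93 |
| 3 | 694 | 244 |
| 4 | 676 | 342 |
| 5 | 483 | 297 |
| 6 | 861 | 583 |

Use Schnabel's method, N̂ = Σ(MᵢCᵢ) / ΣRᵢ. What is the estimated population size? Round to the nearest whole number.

Marked at large before each occasion: Mᵢ = Σⱼ<ᵢ (Cⱼ − Rⱼ) → M1=0, M2=339, M3=1059, M4=1509, M5=1843, M6=2029
Σ MᵢCᵢ = 0·339 + 339·813 + 1059·694 + 1509·676 + 1843·483 + 2029·861 = 0 + 275607 + 734946 + 1020084 + 890169 + 1746969 = 4667775
Σ Rᵢ = 0 + 93 + 244 + 342 + 297 + 583 = 1559
N̂ = 4667775 / 1559 ≈ 2994.1 → 2994

N ≈ 2994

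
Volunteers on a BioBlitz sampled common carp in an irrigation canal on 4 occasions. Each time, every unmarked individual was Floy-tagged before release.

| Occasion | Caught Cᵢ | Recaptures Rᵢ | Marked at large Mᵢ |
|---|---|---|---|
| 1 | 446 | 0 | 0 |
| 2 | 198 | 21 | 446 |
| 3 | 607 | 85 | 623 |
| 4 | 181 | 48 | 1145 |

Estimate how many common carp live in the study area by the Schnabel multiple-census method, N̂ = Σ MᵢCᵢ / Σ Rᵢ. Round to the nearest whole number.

Σ MᵢCᵢ = 0·446 + 446·198 + 623·607 + 1145·181 = 0 + 88308 + 378161 + 207245 = 673714
Σ Rᵢ = 0 + 21 + 85 + 48 = 154
N̂ = 673714 / 154 ≈ 4374.8 → 4375

N ≈ 4375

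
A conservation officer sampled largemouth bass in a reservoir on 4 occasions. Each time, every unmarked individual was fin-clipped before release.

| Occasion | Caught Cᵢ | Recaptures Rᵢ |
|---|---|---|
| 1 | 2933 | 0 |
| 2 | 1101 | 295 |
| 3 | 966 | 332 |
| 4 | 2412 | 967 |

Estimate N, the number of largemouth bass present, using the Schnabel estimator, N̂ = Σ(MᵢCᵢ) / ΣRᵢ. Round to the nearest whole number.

N ≈ 10,909

Marked at large before each occasion: Mᵢ = Σⱼ<ᵢ (Cⱼ − Rⱼ) → M1=0, M2=2933, M3=3739, M4=4373
Σ MᵢCᵢ = 0·2933 + 2933·1101 + 3739·966 + 4373·2412 = 0 + 3229233 + 3611874 + 10547676 = 17388783
Σ Rᵢ = 0 + 295 + 332 + 967 = 1594
N̂ = 17388783 / 1594 ≈ 10908.9 → 10909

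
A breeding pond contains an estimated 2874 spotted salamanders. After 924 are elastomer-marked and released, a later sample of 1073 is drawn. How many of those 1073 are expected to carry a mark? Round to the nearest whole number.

The marked fraction of the population is 924/2874, so in a sample of 1073 expect C·(M/N) marked.
E[R] = 924 × 1073 / 2874 = 991452 / 2874 ≈ 345.0 → 345

expected recaptures ≈ 345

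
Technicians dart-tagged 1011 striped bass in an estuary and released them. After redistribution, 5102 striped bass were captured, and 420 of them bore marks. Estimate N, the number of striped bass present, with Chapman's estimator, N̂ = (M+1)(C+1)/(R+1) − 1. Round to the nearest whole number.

N ≈ 12,266

N̂ = (1011+1)(5102+1)/(420+1) − 1 = 1012·5103/421 − 1
= 5164236/421 − 1 ≈ 12266.6 − 1 ≈ 12265.6 → 12266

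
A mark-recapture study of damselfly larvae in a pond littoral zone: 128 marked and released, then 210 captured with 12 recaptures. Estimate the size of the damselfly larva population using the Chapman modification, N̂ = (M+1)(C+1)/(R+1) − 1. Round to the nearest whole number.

N̂ = (128+1)(210+1)/(12+1) − 1 = 129·211/13 − 1
= 27219/13 − 1 ≈ 2093.8 − 1 ≈ 2092.8 → 2093

N ≈ 2093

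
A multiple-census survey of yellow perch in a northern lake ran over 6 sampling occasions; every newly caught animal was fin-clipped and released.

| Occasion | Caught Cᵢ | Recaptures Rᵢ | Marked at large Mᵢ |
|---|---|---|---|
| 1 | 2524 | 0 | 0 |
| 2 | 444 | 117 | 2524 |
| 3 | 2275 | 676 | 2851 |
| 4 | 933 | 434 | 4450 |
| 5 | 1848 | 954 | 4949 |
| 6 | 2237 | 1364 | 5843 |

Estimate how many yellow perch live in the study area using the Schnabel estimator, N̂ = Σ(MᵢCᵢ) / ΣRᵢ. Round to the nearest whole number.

Σ MᵢCᵢ = 0·2524 + 2524·444 + 2851·2275 + 4450·933 + 4949·1848 + 5843·2237 = 0 + 1120656 + 6486025 + 4151850 + 9145752 + 13070791 = 33975074
Σ Rᵢ = 0 + 117 + 676 + 434 + 954 + 1364 = 3545
N̂ = 33975074 / 3545 ≈ 9583.9 → 9584

N ≈ 9584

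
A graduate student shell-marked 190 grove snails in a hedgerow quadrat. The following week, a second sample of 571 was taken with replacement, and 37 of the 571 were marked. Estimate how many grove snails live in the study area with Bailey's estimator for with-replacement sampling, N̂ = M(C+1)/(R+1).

N = 2860

N̂ = 190·(571+1)/(37+1) = 190·572/38 = 108680/38 = 2860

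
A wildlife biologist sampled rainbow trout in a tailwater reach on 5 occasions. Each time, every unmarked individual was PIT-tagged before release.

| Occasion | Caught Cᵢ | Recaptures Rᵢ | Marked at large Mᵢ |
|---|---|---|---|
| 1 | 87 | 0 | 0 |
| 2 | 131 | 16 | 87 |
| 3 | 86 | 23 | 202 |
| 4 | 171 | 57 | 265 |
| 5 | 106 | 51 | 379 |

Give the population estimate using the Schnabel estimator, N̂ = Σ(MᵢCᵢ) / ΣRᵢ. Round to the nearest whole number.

Σ MᵢCᵢ = 0·87 + 87·131 + 202·86 + 265·171 + 379·106 = 0 + 11397 + 17372 + 45315 + 40174 = 114258
Σ Rᵢ = 0 + 16 + 23 + 57 + 51 = 147
N̂ = 114258 / 147 ≈ 777.3 → 777

N ≈ 777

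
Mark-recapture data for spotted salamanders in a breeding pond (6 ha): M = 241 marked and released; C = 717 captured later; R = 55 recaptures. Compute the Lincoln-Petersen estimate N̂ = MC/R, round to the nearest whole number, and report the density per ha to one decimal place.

density ≈ 523.7 spotted salamanders per ha

N̂ = 241·717/55 = 172797/55 ≈ 3141.8 → 3142
Density = N̂ / area = 3142 / 6 ≈ 523.67 → 523.7 per ha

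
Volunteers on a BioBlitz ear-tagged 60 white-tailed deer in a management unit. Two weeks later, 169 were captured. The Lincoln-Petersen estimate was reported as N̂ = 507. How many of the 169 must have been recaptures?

From N = M·C/R: R = M·C / N = 60·169 / 507 = 10140 / 507 = 20.

R = 20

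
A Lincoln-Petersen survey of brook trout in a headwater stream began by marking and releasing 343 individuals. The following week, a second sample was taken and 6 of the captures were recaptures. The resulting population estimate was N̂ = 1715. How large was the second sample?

From N = M·C/R: C = N·R / M = 1715·6 / 343 = 10290 / 343 = 30.

C = 30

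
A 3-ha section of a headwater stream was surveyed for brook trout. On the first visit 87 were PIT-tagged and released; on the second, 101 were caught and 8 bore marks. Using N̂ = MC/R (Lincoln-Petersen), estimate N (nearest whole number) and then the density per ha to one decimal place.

N̂ = 87·101/8 = 8787/8 ≈ 1098.4 → 1098
Density = N̂ / area = 1098 / 3 = 366.0 per ha

density ≈ 366.0 brook trout per ha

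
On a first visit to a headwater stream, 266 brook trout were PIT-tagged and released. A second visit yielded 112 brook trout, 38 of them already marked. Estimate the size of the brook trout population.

Lincoln-Petersen assumes M/N = R/C, so N = M·C / R.
N = (266 × 112) / 38 = 29792 / 38 = 784

N = 784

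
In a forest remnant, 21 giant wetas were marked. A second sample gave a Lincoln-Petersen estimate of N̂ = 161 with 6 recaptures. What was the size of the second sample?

C = 46

From N = M·C/R: C = N·R / M = 161·6 / 21 = 966 / 21 = 46.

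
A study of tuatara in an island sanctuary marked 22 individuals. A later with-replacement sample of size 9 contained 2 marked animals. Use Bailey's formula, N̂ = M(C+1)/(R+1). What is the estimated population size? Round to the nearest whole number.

N̂ = 22·(9+1)/(2+1) = 22·10/3 = 220/3 ≈ 73.3 → 73

N ≈ 73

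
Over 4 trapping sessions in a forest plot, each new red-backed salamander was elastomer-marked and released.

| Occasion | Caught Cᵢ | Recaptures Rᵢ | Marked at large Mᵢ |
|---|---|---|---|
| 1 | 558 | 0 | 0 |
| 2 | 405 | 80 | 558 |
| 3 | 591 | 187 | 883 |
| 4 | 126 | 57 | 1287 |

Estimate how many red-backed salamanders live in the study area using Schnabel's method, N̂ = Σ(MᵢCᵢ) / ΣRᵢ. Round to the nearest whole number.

Σ MᵢCᵢ = 0·558 + 558·405 + 883·591 + 1287·126 = 0 + 225990 + 521853 + 162162 = 910005
Σ Rᵢ = 0 + 80 + 187 + 57 = 324
N̂ = 910005 / 324 ≈ 2808.7 → 2809

N ≈ 2809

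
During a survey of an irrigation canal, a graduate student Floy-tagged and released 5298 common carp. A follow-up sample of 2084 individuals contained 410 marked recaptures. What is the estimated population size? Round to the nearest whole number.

N ≈ 26,929

Lincoln-Petersen assumes M/N = R/C, so N = M·C / R.
N = (5298 × 2084) / 410 = 11041032 / 410 ≈ 26929.3 → 26929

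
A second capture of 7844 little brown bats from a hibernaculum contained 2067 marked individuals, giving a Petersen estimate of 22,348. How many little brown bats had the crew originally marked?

M = 5889

From N = M·C/R: M = N·R / C = 22348·2067 / 7844 = 46193316 / 7844 = 5889.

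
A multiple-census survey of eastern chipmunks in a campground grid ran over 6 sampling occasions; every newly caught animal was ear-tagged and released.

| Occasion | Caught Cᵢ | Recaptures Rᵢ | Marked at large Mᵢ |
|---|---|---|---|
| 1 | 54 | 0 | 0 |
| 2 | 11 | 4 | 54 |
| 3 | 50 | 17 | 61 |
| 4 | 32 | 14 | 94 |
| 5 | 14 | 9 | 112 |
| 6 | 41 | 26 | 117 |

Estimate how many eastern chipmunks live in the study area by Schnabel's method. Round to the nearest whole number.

Σ MᵢCᵢ = 0·54 + 54·11 + 61·50 + 94·32 + 112·14 + 117·41 = 0 + 594 + 3050 + 3008 + 1568 + 4797 = 13017
Σ Rᵢ = 0 + 4 + 17 + 14 + 9 + 26 = 70
N̂ = 13017 / 70 ≈ 186.0 → 186

N ≈ 186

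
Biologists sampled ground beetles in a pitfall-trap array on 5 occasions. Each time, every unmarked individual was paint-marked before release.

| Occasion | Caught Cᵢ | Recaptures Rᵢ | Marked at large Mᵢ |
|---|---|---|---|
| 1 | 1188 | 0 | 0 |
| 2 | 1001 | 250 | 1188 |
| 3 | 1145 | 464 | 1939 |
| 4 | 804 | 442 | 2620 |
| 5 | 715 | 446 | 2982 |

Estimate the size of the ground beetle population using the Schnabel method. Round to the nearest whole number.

N ≈ 4774

Σ MᵢCᵢ = 0·1188 + 1188·1001 + 1939·1145 + 2620·804 + 2982·715 = 0 + 1189188 + 2220155 + 2106480 + 2132130 = 7647953
Σ Rᵢ = 0 + 250 + 464 + 442 + 446 = 1602
N̂ = 7647953 / 1602 ≈ 4774.0 → 4774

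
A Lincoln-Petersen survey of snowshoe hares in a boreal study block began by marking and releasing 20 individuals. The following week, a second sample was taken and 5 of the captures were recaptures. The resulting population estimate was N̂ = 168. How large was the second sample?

From N = M·C/R: C = N·R / M = 168·5 / 20 = 840 / 20 = 42.

C = 42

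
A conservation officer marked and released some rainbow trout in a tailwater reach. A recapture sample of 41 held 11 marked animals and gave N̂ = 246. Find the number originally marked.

M = 66

From N = M·C/R: M = N·R / C = 246·11 / 41 = 2706 / 41 = 66.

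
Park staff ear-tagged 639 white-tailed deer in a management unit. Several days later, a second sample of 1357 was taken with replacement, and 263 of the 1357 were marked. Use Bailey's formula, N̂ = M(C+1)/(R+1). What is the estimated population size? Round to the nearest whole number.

N̂ = 639·(1357+1)/(263+1) = 639·1358/264 = 867762/264 ≈ 3287.0 → 3287

N ≈ 3287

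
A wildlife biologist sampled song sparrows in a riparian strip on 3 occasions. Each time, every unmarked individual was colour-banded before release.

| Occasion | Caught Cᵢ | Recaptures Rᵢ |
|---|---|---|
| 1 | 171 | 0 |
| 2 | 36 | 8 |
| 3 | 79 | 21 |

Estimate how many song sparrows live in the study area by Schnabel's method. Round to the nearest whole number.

Marked at large before each occasion: Mᵢ = Σⱼ<ᵢ (Cⱼ − Rⱼ) → M1=0, M2=171, M3=199
Σ MᵢCᵢ = 0·171 + 171·36 + 199·79 = 0 + 6156 + 15721 = 21877
Σ Rᵢ = 0 + 8 + 21 = 29
N̂ = 21877 / 29 ≈ 754.4 → 754

N ≈ 754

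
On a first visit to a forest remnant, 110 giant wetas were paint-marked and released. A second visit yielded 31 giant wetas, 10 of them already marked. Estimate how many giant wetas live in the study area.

N = (110 × 31) / 10 = 3410 / 10 = 341

N = 341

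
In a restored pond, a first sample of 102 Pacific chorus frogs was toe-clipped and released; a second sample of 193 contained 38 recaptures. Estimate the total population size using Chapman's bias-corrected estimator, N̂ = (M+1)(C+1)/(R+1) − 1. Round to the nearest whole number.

N ≈ 511

N̂ = (102+1)(193+1)/(38+1) − 1 = 103·194/39 − 1
= 19982/39 − 1 ≈ 512.4 − 1 ≈ 511.4 → 511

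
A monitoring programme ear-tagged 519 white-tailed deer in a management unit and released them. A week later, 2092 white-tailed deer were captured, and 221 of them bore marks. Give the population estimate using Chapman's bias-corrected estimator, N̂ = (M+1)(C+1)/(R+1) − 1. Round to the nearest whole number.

N ≈ 4902

N̂ = (519+1)(2092+1)/(221+1) − 1 = 520·2093/222 − 1
= 1088360/222 − 1 ≈ 4902.5 − 1 ≈ 4901.5 → 4902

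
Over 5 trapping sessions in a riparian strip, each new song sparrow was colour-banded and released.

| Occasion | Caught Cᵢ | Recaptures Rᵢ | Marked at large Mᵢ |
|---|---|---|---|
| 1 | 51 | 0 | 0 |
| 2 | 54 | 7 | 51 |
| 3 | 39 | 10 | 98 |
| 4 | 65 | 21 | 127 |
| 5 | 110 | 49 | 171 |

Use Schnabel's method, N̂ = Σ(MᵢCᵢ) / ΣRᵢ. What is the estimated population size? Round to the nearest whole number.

N ≈ 387

Σ MᵢCᵢ = 0·51 + 51·54 + 98·39 + 127·65 + 171·110 = 0 + 2754 + 3822 + 8255 + 18810 = 33641
Σ Rᵢ = 0 + 7 + 10 + 21 + 49 = 87
N̂ = 33641 / 87 ≈ 386.7 → 387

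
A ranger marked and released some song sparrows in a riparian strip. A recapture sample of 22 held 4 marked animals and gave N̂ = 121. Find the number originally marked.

From N = M·C/R: M = N·R / C = 121·4 / 22 = 484 / 22 = 22.

M = 22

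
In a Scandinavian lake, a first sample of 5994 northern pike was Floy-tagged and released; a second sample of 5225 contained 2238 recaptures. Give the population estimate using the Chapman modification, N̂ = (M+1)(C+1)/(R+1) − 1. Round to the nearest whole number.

N̂ = (5994+1)(5225+1)/(2238+1) − 1 = 5995·5226/2239 − 1
= 31329870/2239 − 1 ≈ 13992.8 − 1 ≈ 13991.8 → 13992

N ≈ 13,992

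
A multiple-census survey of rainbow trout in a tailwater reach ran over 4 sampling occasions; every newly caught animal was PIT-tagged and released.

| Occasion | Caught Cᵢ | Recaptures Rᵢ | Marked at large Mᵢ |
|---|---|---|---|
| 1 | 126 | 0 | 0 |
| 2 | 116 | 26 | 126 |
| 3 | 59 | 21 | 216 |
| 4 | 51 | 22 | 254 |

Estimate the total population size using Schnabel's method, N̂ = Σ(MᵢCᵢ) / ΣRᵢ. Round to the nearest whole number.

N ≈ 584

Σ MᵢCᵢ = 0·126 + 126·116 + 216·59 + 254·51 = 0 + 14616 + 12744 + 12954 = 40314
Σ Rᵢ = 0 + 26 + 21 + 22 = 69
N̂ = 40314 / 69 ≈ 584.3 → 584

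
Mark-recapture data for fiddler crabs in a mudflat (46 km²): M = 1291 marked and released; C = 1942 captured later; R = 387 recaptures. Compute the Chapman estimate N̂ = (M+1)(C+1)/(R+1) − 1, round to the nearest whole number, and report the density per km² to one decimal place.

N̂ = 1292·1943/388 − 1 = 2510356/388 − 1 ≈ 6469.0 → 6469
Density = N̂ / area = 6469 / 46 ≈ 140.63 → 140.6 per km²

density ≈ 140.6 fiddler crabs per km²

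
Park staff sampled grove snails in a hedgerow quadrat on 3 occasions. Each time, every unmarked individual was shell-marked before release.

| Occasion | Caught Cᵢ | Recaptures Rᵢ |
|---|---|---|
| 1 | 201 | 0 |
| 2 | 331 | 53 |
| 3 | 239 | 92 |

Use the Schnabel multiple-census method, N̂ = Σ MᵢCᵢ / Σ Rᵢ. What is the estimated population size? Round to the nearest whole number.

N ≈ 1248

Marked at large before each occasion: Mᵢ = Σⱼ<ᵢ (Cⱼ − Rⱼ) → M1=0, M2=201, M3=479
Σ MᵢCᵢ = 0·201 + 201·331 + 479·239 = 0 + 66531 + 114481 = 181012
Σ Rᵢ = 0 + 53 + 92 = 145
N̂ = 181012 / 145 ≈ 1248.4 → 1248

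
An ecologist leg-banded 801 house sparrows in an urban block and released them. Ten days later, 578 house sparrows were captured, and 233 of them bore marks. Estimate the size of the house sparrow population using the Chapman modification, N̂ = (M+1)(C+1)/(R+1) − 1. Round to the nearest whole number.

N̂ = (801+1)(578+1)/(233+1) − 1 = 802·579/234 − 1
= 464358/234 − 1 ≈ 1984.4 − 1 ≈ 1983.4 → 1983

N ≈ 1983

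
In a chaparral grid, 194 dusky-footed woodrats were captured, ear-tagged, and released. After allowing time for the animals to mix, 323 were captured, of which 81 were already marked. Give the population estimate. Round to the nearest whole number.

N ≈ 774

N = (194 × 323) / 81 = 62662 / 81 ≈ 773.6 → 774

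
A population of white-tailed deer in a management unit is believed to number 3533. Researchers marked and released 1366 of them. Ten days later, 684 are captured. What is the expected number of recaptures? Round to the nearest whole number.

Expected recaptures E[R] = M·C / N.
E[R] = 1366 × 684 / 3533 = 934344 / 3533 ≈ 264.46 → 264

expected recaptures ≈ 264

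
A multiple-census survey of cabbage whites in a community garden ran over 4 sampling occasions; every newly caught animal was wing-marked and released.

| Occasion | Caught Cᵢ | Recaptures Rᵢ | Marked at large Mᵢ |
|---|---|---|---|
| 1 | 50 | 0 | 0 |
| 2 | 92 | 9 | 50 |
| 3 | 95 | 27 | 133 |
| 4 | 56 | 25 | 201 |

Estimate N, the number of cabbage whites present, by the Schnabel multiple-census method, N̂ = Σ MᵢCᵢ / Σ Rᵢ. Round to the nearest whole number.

N ≈ 467

Σ MᵢCᵢ = 0·50 + 50·92 + 133·95 + 201·56 = 0 + 4600 + 12635 + 11256 = 28491
Σ Rᵢ = 0 + 9 + 27 + 25 = 61
N̂ = 28491 / 61 ≈ 467.1 → 467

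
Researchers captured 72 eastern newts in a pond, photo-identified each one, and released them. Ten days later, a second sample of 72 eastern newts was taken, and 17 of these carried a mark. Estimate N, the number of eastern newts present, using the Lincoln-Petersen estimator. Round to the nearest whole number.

Lincoln-Petersen assumes M/N = R/C, so N = M·C / R.
N = (72 × 72) / 17 = 5184 / 17 ≈ 304.9 → 305

N ≈ 305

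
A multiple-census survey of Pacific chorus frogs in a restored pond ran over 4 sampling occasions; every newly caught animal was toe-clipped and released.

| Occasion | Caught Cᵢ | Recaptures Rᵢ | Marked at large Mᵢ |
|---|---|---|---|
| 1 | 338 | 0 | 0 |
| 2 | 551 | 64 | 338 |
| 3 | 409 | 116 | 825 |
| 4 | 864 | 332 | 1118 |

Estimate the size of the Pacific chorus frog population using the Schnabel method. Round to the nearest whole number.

Σ MᵢCᵢ = 0·338 + 338·551 + 825·409 + 1118·864 = 0 + 186238 + 337425 + 965952 = 1489615
Σ Rᵢ = 0 + 64 + 116 + 332 = 512
N̂ = 1489615 / 512 ≈ 2909.4 → 2909

N ≈ 2909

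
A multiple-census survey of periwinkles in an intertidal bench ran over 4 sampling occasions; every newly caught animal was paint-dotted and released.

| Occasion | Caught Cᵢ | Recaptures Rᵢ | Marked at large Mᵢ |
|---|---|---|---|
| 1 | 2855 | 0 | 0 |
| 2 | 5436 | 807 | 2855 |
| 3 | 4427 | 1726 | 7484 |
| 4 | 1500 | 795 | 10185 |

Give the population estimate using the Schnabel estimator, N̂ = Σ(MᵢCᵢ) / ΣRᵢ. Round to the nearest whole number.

N ≈ 19,209

Σ MᵢCᵢ = 0·2855 + 2855·5436 + 7484·4427 + 10185·1500 = 0 + 15519780 + 33131668 + 15277500 = 63928948
Σ Rᵢ = 0 + 807 + 1726 + 795 = 3328
N̂ = 63928948 / 3328 ≈ 19209.4 → 19209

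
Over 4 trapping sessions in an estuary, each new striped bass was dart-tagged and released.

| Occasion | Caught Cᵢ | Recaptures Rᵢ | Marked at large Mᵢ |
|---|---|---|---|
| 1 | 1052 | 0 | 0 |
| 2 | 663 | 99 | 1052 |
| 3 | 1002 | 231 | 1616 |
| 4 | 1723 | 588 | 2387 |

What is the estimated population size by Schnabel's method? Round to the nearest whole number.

Σ MᵢCᵢ = 0·1052 + 1052·663 + 1616·1002 + 2387·1723 = 0 + 697476 + 1619232 + 4112801 = 6429509
Σ Rᵢ = 0 + 99 + 231 + 588 = 918
N̂ = 6429509 / 918 ≈ 7003.8 → 7004

N ≈ 7004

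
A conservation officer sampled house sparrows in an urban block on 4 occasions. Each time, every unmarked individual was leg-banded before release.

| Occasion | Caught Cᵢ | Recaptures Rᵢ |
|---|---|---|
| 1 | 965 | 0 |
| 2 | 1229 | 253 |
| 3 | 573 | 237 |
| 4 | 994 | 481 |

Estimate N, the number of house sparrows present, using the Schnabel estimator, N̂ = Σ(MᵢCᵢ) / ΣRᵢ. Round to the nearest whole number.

Marked at large before each occasion: Mᵢ = Σⱼ<ᵢ (Cⱼ − Rⱼ) → M1=0, M2=965, M3=1941, M4=2277
Σ MᵢCᵢ = 0·965 + 965·1229 + 1941·573 + 2277·994 = 0 + 1185985 + 1112193 + 2263338 = 4561516
Σ Rᵢ = 0 + 253 + 237 + 481 = 971
N̂ = 4561516 / 971 ≈ 4697.8 → 4698

N ≈ 4698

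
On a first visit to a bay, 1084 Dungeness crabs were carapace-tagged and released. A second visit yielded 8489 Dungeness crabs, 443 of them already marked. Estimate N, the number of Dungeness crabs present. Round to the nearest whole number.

Lincoln-Petersen assumes M/N = R/C, so N = M·C / R.
N = (1084 × 8489) / 443 = 9202076 / 443 ≈ 20772.2 → 20772

N ≈ 20,772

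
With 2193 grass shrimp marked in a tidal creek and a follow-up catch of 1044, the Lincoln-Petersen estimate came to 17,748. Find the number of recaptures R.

R = 129

From N = M·C/R: R = M·C / N = 2193·1044 / 17748 = 2289492 / 17748 = 129.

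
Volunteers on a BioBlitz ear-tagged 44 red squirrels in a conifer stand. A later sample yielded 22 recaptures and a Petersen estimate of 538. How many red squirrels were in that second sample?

From N = M·C/R: C = N·R / M = 538·22 / 44 = 11836 / 44 = 269.

C = 269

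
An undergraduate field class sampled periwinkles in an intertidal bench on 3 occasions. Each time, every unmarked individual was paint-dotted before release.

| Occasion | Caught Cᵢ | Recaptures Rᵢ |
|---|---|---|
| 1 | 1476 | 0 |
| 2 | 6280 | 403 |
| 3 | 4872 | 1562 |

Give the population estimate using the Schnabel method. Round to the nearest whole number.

Marked at large before each occasion: Mᵢ = Σⱼ<ᵢ (Cⱼ − Rⱼ) → M1=0, M2=1476, M3=7353
Σ MᵢCᵢ = 0·1476 + 1476·6280 + 7353·4872 = 0 + 9269280 + 35823816 = 45093096
Σ Rᵢ = 0 + 403 + 1562 = 1965
N̂ = 45093096 / 1965 ≈ 22948.1 → 22948

N ≈ 22,948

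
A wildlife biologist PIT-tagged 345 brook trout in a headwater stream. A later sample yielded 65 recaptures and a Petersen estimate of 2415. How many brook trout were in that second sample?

C = 455

From N = M·C/R: C = N·R / M = 2415·65 / 345 = 156975 / 345 = 455.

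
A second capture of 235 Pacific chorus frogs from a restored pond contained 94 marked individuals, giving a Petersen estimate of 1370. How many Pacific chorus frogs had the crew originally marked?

From N = M·C/R: M = N·R / C = 1370·94 / 235 = 128780 / 235 = 548.

M = 548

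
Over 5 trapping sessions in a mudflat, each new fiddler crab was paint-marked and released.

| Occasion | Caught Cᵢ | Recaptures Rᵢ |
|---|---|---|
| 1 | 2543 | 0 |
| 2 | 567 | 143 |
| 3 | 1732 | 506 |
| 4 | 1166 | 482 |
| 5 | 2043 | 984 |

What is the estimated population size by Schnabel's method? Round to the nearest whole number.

Marked at large before each occasion: Mᵢ = Σⱼ<ᵢ (Cⱼ − Rⱼ) → M1=0, M2=2543, M3=2967, M4=4193, M5=4877
Σ MᵢCᵢ = 0·2543 + 2543·567 + 2967·1732 + 4193·1166 + 4877·2043 = 0 + 1441881 + 5138844 + 4889038 + 9963711 = 21433474
Σ Rᵢ = 0 + 143 + 506 + 482 + 984 = 2115
N̂ = 21433474 / 2115 ≈ 10134.0 → 10134

N ≈ 10,134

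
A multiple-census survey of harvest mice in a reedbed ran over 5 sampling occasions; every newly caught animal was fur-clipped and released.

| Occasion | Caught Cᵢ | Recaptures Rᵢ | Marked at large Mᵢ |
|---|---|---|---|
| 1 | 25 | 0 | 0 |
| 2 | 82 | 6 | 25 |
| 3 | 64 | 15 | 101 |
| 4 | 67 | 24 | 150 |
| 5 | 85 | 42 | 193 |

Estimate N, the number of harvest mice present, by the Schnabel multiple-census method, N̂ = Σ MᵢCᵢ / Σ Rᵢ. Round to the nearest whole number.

N ≈ 402

Σ MᵢCᵢ = 0·25 + 25·82 + 101·64 + 150·67 + 193·85 = 0 + 2050 + 6464 + 10050 + 16405 = 34969
Σ Rᵢ = 0 + 6 + 15 + 24 + 42 = 87
N̂ = 34969 / 87 ≈ 401.9 → 402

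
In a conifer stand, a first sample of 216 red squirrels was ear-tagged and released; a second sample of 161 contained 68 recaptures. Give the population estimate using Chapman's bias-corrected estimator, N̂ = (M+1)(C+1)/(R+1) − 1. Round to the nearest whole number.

N ≈ 508

N̂ = (216+1)(161+1)/(68+1) − 1 = 217·162/69 − 1
= 35154/69 − 1 ≈ 509.48 − 1 ≈ 508.48 → 508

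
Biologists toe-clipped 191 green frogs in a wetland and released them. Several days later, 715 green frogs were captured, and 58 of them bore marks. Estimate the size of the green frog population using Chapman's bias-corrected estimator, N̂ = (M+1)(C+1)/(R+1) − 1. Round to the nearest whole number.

N ≈ 2329

N̂ = (191+1)(715+1)/(58+1) − 1 = 192·716/59 − 1
= 137472/59 − 1 ≈ 2330.0 − 1 ≈ 2329.0 → 2329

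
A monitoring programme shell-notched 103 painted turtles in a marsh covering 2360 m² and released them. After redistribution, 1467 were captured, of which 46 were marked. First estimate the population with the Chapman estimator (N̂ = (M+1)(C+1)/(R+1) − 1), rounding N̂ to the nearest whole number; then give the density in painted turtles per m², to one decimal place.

N̂ = 104·1468/47 − 1 = 152672/47 − 1 ≈ 3247.3 → 3247
Density = N̂ / area = 3247 / 2360 ≈ 1.38 → 1.4 per m²

density ≈ 1.4 painted turtles per m²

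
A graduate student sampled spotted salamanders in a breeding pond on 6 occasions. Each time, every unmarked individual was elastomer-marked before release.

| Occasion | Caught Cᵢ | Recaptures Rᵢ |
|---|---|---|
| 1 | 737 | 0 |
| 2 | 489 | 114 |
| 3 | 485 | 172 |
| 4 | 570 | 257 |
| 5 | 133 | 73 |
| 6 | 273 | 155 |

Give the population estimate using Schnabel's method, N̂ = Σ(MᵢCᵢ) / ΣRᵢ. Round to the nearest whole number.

Marked at large before each occasion: Mᵢ = Σⱼ<ᵢ (Cⱼ − Rⱼ) → M1=0, M2=737, M3=1112, M4=1425, M5=1738, M6=1798
Σ MᵢCᵢ = 0·737 + 737·489 + 1112·485 + 1425·570 + 1738·133 + 1798·273 = 0 + 360393 + 539320 + 812250 + 231154 + 490854 = 2433971
Σ Rᵢ = 0 + 114 + 172 + 257 + 73 + 155 = 771
N̂ = 2433971 / 771 ≈ 3156.9 → 3157

N ≈ 3157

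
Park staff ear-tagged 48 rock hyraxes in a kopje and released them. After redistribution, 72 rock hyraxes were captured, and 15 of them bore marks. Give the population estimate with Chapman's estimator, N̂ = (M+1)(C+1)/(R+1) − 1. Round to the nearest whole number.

N̂ = (48+1)(72+1)/(15+1) − 1 = 49·73/16 − 1
= 3577/16 − 1 ≈ 223.6 − 1 ≈ 222.6 → 223

N ≈ 223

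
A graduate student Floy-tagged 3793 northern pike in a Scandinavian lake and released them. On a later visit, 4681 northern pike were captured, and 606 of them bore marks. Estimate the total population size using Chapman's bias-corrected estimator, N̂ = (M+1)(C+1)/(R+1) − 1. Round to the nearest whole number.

N ≈ 29,263

N̂ = (3793+1)(4681+1)/(606+1) − 1 = 3794·4682/607 − 1
= 17763508/607 − 1 ≈ 29264.4 − 1 ≈ 29263.4 → 29263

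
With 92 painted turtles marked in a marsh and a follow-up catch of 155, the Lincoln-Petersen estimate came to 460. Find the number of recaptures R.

R = 31

From N = M·C/R: R = M·C / N = 92·155 / 460 = 14260 / 460 = 31.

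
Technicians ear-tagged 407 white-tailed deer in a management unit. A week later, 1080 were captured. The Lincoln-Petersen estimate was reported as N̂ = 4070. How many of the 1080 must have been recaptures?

R = 108

From N = M·C/R: R = M·C / N = 407·1080 / 4070 = 439560 / 4070 = 108.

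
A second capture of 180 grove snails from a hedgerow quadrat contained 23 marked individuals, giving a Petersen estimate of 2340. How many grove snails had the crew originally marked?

M = 299

From N = M·C/R: M = N·R / C = 2340·23 / 180 = 53820 / 180 = 299.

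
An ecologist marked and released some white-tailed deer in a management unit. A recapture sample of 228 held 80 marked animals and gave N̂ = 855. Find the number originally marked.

M = 300

From N = M·C/R: M = N·R / C = 855·80 / 228 = 68400 / 228 = 300.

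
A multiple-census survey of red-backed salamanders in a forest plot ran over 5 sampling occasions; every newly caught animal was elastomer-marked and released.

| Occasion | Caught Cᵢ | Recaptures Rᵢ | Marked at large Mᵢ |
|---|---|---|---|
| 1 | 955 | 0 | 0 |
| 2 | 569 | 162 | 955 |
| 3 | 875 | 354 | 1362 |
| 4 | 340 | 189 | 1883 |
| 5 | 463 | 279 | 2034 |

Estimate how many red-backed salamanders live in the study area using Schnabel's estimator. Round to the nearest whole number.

N ≈ 3371

Σ MᵢCᵢ = 0·955 + 955·569 + 1362·875 + 1883·340 + 2034·463 = 0 + 543395 + 1191750 + 640220 + 941742 = 3317107
Σ Rᵢ = 0 + 162 + 354 + 189 + 279 = 984
N̂ = 3317107 / 984 ≈ 3371.0 → 3371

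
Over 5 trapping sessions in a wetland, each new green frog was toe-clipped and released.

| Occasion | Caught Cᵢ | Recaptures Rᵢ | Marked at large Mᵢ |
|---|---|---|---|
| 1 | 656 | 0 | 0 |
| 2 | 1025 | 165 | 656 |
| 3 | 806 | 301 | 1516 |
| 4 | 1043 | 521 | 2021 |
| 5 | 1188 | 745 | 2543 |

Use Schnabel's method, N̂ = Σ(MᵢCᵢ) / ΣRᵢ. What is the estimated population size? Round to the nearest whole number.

N ≈ 4055

Σ MᵢCᵢ = 0·656 + 656·1025 + 1516·806 + 2021·1043 + 2543·1188 = 0 + 672400 + 1221896 + 2107903 + 3021084 = 7023283
Σ Rᵢ = 0 + 165 + 301 + 521 + 745 = 1732
N̂ = 7023283 / 1732 ≈ 4055.0 → 4055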